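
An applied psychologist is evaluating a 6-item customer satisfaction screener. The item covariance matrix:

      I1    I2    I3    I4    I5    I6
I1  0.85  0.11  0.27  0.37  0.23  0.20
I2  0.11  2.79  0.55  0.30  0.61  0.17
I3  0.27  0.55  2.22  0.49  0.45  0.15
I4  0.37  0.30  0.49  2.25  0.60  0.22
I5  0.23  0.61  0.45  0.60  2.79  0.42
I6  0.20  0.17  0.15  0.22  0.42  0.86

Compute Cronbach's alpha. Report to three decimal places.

Cronbach's alpha = 0.560

sum of item variances = 0.85 + 2.79 + 2.22 + 2.25 + 2.79 + 0.86 = 11.76
Sum of the distinct covariances = 5.14
σ²_total = 11.76 + 2 × 5.14 = 22.04
α = (k/(k−1))·(1 − sum of item variances/σ²_total) = (6/5)·(1 − 11.76/22.04) = 0.560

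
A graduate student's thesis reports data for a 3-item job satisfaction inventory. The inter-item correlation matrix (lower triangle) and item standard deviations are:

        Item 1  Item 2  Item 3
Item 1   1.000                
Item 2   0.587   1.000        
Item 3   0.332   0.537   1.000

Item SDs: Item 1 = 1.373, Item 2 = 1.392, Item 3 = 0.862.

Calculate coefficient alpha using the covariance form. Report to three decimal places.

Σσ²ᵢ = 1.373² + 1.392² + 0.862² = 4.5658
Covariances σ_ij = r_ij · s_i · s_j:
  σ(Item 1,Item 2) = 0.587 × 1.373 × 1.392 = 1.1219
  σ(Item 1,Item 3) = 0.332 × 1.373 × 0.862 = 0.3929
  σ(Item 2,Item 3) = 0.537 × 1.392 × 0.862 = 0.6443
σ²_T = Σσ²ᵢ + 2·Σσ_ij = 4.5658 + 2 × 2.1591 = 8.8840
α = (3/2)·(1 − 4.5658/8.8840) = 0.729

coefficient alpha = 0.729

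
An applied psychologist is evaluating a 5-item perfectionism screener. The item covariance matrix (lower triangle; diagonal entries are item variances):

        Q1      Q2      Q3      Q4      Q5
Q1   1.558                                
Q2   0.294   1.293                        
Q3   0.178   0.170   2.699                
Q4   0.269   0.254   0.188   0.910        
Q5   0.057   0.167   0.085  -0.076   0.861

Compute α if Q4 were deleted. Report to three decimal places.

α = 0.305

Remaining items: Q1, Q2, Q3, Q5 (k = 4).
ΣVar(i) = 1.558 + 1.293 + 2.699 + 0.861 = 6.411
total variance = 6.411 + 2 × 0.951 = 8.313
α (item deleted) = (4/3)·(1 − 6.411/8.313) = 0.305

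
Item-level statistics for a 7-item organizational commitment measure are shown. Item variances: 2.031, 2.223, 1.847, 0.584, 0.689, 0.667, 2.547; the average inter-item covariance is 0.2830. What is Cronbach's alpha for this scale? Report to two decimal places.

ΣVar(i) = 2.031 + 2.223 + 1.847 + 0.584 + 0.689 + 0.667 + 2.547 = 10.588
Sum of the 21 distinct covariances = 21 × 0.2830 = 5.9430
Var(T) = ΣVar(i) + 2·Σcov = 10.588 + 2 × 5.9430 = 22.4740
α = (7/6)·(1 − 10.588/22.4740) = 0.62

Cronbach's alpha = 0.62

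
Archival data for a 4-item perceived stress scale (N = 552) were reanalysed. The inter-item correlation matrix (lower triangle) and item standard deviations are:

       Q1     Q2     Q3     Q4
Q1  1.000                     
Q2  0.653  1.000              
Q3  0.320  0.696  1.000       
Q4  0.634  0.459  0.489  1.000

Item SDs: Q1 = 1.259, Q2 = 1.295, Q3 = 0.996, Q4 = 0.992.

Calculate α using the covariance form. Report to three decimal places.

α = 0.823

Σσ²ᵢ = 1.259² + 1.295² + 0.996² + 0.992² = 5.2382
Covariances σ_ij = r_ij · s_i · s_j:
  σ(Q1,Q2) = 0.653 × 1.259 × 1.295 = 1.0647
  σ(Q1,Q3) = 0.320 × 1.259 × 0.996 = 0.4013
  σ(Q1,Q4) = 0.634 × 1.259 × 0.992 = 0.7918
  σ(Q2,Q3) = 0.696 × 1.295 × 0.996 = 0.8977
  σ(Q2,Q4) = 0.459 × 1.295 × 0.992 = 0.5896
  σ(Q3,Q4) = 0.489 × 0.996 × 0.992 = 0.4831
σ²_T = Σσ²ᵢ + 2·Σσ_ij = 5.2382 + 2 × 4.2282 = 13.6946
α = (4/3)·(1 − 5.2382/13.6946) = 0.823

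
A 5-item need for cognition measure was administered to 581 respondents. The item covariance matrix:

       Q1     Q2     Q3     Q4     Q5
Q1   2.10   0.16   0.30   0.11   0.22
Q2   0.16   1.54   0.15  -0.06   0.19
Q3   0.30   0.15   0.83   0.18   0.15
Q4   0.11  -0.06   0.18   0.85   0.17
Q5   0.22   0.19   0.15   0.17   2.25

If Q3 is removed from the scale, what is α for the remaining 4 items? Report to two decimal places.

α = 0.25

Remaining items: Q1, Q2, Q4, Q5 (k = 4).
Σσ²ᵢ = 2.10 + 1.54 + 0.85 + 2.25 = 6.74
σ²_total = 6.74 + 2 × 0.79 = 8.32
α (item deleted) = (4/3)·(1 − 6.74/8.32) = 0.25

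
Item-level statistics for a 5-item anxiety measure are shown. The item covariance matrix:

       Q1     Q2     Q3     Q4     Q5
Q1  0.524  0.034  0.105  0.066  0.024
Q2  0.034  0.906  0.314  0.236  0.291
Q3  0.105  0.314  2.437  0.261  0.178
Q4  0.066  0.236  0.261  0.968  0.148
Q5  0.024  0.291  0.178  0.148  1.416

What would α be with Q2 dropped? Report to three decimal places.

α = 0.302

Remaining items: Q1, Q3, Q4, Q5 (k = 4).
Σσᵢ² = 0.524 + 2.437 + 0.968 + 1.416 = 5.345
σ²_T = 5.345 + 2 × 0.782 = 6.909
α (item deleted) = (4/3)·(1 − 5.345/6.909) = 0.302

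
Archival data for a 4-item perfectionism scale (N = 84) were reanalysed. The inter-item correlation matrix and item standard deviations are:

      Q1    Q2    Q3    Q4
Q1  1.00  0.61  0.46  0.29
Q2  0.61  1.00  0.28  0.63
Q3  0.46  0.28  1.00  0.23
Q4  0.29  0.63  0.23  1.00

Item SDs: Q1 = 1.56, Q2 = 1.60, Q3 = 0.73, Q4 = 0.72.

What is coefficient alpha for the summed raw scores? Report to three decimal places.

α = 0.720

Σσ²ᵢ = 1.56² + 1.60² + 0.73² + 0.72² = 6.0449
Covariances σ_ij = r_ij · s_i · s_j:
  σ(Q1,Q2) = 0.61 × 1.56 × 1.60 = 1.5226
  σ(Q1,Q3) = 0.46 × 1.56 × 0.73 = 0.5238
  σ(Q1,Q4) = 0.29 × 1.56 × 0.72 = 0.3257
  σ(Q2,Q3) = 0.28 × 1.60 × 0.73 = 0.3270
  σ(Q2,Q4) = 0.63 × 1.60 × 0.72 = 0.7258
  σ(Q3,Q4) = 0.23 × 0.73 × 0.72 = 0.1209
σ²_T = Σσ²ᵢ + 2·Σσ_ij = 6.0449 + 2 × 3.5458 = 13.1365
α = (4/3)·(1 − 6.0449/13.1365) = 0.720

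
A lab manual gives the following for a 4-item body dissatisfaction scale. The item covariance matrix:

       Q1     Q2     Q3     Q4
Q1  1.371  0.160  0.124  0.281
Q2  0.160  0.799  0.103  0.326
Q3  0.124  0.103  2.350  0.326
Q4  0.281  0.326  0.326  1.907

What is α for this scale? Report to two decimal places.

ΣVar(i) = 1.371 + 0.799 + 2.350 + 1.907 = 6.427
Sum of off-diagonal covariances = 1.320
total variance = 6.427 + 2 × 1.320 = 9.067
α = (k/(k−1))·(1 − ΣVar(i)/total variance) = (4/3)·(1 − 6.427/9.067) = 0.39

α = 0.39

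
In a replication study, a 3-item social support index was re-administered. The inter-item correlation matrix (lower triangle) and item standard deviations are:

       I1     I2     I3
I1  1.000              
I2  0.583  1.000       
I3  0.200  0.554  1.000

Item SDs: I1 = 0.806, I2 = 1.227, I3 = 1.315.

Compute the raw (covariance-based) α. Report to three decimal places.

α = 0.696

Σσ²ᵢ = 0.806² + 1.227² + 1.315² = 3.8844
Covariances σ_ij = r_ij · s_i · s_j:
  σ(I1,I2) = 0.583 × 0.806 × 1.227 = 0.5766
  σ(I1,I3) = 0.200 × 0.806 × 1.315 = 0.2120
  σ(I2,I3) = 0.554 × 1.227 × 1.315 = 0.8939
σ²_T = Σσ²ᵢ + 2·Σσ_ij = 3.8844 + 2 × 1.6825 = 7.2494
α = (3/2)·(1 − 3.8844/7.2494) = 0.696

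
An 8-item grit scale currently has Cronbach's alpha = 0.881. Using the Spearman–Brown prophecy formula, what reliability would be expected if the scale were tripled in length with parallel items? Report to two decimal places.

Length factor m = 3
α' = m·α / (1 + (m−1)·α)
   = 3 × 0.881 / (1 + (3 − 1) × 0.881)
   = 2.6430 / 2.7620 = 0.96

predicted reliability = 0.96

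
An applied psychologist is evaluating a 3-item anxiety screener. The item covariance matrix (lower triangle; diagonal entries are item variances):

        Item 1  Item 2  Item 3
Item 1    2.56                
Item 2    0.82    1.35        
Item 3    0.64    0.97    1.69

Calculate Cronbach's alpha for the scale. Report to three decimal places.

sum of item variances = 2.56 + 1.35 + 1.69 = 5.60
Σ_{i<j} σ_ij = 2.43
total variance = 5.60 + 2 × 2.43 = 10.46
α = (k/(k−1))·(1 − sum of item variances/total variance) = (3/2)·(1 − 5.60/10.46) = 0.697

Cronbach's alpha = 0.697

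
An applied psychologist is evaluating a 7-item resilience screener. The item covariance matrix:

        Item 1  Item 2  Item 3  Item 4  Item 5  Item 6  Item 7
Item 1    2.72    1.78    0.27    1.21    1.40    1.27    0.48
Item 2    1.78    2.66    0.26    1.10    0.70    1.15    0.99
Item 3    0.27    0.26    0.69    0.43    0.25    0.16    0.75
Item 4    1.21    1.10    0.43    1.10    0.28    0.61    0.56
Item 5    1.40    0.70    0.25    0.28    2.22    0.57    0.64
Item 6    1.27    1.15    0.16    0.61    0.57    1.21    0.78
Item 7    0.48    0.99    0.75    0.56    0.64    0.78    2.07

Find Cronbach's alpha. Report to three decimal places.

α = 0.830

sum of item variances = 2.72 + 2.66 + 0.69 + 1.10 + 2.22 + 1.21 + 2.07 = 12.67
Sum of off-diagonal covariances = 15.64
σ²_total = 12.67 + 2 × 15.64 = 43.95
α = (k/(k−1))·(1 − sum of item variances/σ²_total) = (7/6)·(1 − 12.67/43.95) = 0.830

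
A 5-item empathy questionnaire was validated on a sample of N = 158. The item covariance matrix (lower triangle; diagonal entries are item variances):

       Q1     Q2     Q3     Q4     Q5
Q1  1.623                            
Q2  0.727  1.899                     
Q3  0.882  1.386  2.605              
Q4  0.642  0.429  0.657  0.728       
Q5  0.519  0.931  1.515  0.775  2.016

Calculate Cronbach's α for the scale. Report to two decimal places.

sum of item variances = 1.623 + 1.899 + 2.605 + 0.728 + 2.016 = 8.871
Sum of the distinct covariances = 8.463
Var(T) = 8.871 + 2 × 8.463 = 25.797
α = (k/(k−1))·(1 − sum of item variances/Var(T)) = (5/4)·(1 − 8.871/25.797) = 0.82

α = 0.82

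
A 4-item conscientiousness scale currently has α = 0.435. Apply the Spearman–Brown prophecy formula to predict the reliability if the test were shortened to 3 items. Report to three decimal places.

Length factor m = 3/4 = 0.7500
α' = m·α / (1 − (1−m)·α)
   = 3/4 × 0.435 / (1 − (1 − 3/4) × 0.435)
   = 0.3262 / 0.8912 = 0.366

predicted reliability = 0.366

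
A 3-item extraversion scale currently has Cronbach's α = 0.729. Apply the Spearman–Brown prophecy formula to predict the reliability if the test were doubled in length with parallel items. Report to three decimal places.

Length factor m = 2
α' = m·α / (1 + (m−1)·α)
   = 2 × 0.729 / (1 + (2 − 1) × 0.729)
   = 1.4580 / 1.7290 = 0.843

predicted reliability = 0.843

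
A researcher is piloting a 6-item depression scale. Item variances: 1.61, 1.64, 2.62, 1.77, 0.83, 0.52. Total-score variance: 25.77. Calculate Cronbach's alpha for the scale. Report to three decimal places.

Σσᵢ² = 1.61 + 1.64 + 2.62 + 1.77 + 0.83 + 0.52 = 8.99
α = (k/(k−1))·(1 − Σσᵢ²/σ²_total) = (6/5)·(1 − 8.99/25.77) = 0.781

Cronbach's alpha = 0.781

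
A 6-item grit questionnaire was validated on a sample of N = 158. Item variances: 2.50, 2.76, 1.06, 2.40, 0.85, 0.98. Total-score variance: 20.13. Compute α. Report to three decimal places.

sum of item variances = 2.50 + 2.76 + 1.06 + 2.40 + 0.85 + 0.98 = 10.55
α = (k/(k−1))·(1 − sum of item variances/total variance) = (6/5)·(1 − 10.55/20.13) = 0.571

α = 0.571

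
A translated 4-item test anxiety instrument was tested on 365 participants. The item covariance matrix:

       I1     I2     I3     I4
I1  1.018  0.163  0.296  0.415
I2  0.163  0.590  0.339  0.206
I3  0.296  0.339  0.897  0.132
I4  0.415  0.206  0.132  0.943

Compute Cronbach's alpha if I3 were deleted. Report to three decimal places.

α = 0.571

Remaining items: I1, I2, I4 (k = 3).
Σσᵢ² = 1.018 + 0.590 + 0.943 = 2.551
σ²_total = 2.551 + 2 × 0.784 = 4.119
α (item deleted) = (3/2)·(1 − 2.551/4.119) = 0.571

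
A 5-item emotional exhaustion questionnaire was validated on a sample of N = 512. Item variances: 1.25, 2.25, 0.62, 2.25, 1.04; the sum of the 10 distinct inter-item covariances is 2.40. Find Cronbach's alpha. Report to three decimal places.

Σσᵢ² = 1.25 + 2.25 + 0.62 + 2.25 + 1.04 = 7.41
Sum of distinct covariances = 2.40
σ²_total = Σσᵢ² + 2·Σcov = 7.41 + 2 × 2.40 = 12.21
α = (5/4)·(1 − 7.41/12.21) = 0.491

α = 0.491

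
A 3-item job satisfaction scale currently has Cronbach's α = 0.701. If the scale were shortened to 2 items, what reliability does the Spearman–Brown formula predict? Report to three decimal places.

predicted reliability = 0.610

Length factor m = 2/3 = 0.6667
α' = m·α / (1 − (1−m)·α)
   = 2/3 × 0.701 / (1 − (1 − 2/3) × 0.701)
   = 0.4673 / 0.7663 = 0.610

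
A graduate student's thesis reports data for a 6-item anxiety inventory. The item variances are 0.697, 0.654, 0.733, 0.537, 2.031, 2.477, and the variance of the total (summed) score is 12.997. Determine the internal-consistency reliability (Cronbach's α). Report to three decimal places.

Cronbach's α = 0.542

Σσᵢ² = 0.697 + 0.654 + 0.733 + 0.537 + 2.031 + 2.477 = 7.129
α = (k/(k−1))·(1 − Σσᵢ²/σ²_total) = (6/5)·(1 − 7.129/12.997) = 0.542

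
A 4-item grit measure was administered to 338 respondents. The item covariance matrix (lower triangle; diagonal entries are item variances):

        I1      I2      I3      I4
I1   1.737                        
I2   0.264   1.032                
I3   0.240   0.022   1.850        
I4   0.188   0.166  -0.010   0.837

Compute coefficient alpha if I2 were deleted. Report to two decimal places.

Remaining items: I1, I3, I4 (k = 3).
sum of item variances = 1.737 + 1.850 + 0.837 = 4.424
total variance = 4.424 + 2 × 0.418 = 5.260
α (item deleted) = (3/2)·(1 − 4.424/5.260) = 0.24

α = 0.24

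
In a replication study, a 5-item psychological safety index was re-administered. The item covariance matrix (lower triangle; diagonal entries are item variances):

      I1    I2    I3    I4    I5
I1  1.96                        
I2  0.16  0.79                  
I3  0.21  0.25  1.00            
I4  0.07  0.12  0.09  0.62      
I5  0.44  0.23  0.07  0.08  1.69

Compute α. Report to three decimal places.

Σσᵢ² = 1.96 + 0.79 + 1.00 + 0.62 + 1.69 = 6.06
Sum of off-diagonal covariances = 1.72
σ²_total = 6.06 + 2 × 1.72 = 9.50
α = (k/(k−1))·(1 − Σσᵢ²/σ²_total) = (5/4)·(1 − 6.06/9.50) = 0.453

α = 0.453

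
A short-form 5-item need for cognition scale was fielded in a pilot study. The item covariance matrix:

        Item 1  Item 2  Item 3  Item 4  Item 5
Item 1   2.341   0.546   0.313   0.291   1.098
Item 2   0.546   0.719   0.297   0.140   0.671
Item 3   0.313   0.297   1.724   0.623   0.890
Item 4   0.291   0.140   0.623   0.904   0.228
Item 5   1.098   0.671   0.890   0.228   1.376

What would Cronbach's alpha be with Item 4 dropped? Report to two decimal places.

Remaining items: Item 1, Item 2, Item 3, Item 5 (k = 4).
ΣVar(i) = 2.341 + 0.719 + 1.724 + 1.376 = 6.160
Var(T) = 6.160 + 2 × 3.815 = 13.790
α (item deleted) = (4/3)·(1 − 6.160/13.790) = 0.74

Cronbach's alpha = 0.74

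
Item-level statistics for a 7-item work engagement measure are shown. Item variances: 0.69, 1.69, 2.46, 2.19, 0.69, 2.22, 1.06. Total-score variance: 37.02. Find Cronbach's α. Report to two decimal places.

Σσ²ᵢ = 0.69 + 1.69 + 2.46 + 2.19 + 0.69 + 2.22 + 1.06 = 11.00
α = (k/(k−1))·(1 − Σσ²ᵢ/total variance) = (7/6)·(1 − 11.00/37.02) = 0.82

Cronbach's α = 0.82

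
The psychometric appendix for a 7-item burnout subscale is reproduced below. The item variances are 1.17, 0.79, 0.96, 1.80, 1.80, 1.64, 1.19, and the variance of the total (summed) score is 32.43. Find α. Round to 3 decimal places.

Σσ²ᵢ = 1.17 + 0.79 + 0.96 + 1.80 + 1.80 + 1.64 + 1.19 = 9.35
α = (k/(k−1))·(1 − Σσ²ᵢ/Var(T)) = (7/6)·(1 − 9.35/32.43) = 0.830

α = 0.830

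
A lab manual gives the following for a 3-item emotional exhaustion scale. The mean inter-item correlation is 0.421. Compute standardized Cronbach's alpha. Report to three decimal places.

Standardized α = k·r̄ / (1 + (k−1)·r̄) = 3 × 0.421 / (1 + 2 × 0.421)
  = 1.2630 / 1.8420 = 0.686

standardized Cronbach's alpha = 0.686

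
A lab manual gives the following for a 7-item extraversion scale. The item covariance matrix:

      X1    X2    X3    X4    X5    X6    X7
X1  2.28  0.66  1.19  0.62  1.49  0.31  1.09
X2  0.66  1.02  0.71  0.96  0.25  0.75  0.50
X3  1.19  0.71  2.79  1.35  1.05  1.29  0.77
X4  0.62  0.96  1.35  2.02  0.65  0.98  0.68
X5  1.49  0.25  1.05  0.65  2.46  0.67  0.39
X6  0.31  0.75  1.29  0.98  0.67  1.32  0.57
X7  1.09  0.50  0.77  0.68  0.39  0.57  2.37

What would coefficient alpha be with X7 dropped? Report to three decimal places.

α = 0.822

Remaining items: X1, X2, X3, X4, X5, X6 (k = 6).
Σσ²ᵢ = 2.28 + 1.02 + 2.79 + 2.02 + 2.46 + 1.32 = 11.89
σ²_T = 11.89 + 2 × 12.93 = 37.75
α (item deleted) = (6/5)·(1 − 11.89/37.75) = 0.822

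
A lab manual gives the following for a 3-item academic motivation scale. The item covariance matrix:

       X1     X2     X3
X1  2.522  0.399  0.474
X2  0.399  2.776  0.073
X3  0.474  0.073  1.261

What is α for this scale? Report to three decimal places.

Σσᵢ² = 2.522 + 2.776 + 1.261 = 6.559
Sum of the distinct covariances = 0.946
Var(T) = 6.559 + 2 × 0.946 = 8.451
α = (k/(k−1))·(1 − Σσᵢ²/Var(T)) = (3/2)·(1 − 6.559/8.451) = 0.336

α = 0.336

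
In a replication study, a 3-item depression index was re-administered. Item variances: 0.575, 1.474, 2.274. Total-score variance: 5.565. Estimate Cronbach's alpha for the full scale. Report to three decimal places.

Σσ²ᵢ = 0.575 + 1.474 + 2.274 = 4.323
α = (k/(k−1))·(1 − Σσ²ᵢ/Var(T)) = (3/2)·(1 − 4.323/5.565) = 0.335

α = 0.335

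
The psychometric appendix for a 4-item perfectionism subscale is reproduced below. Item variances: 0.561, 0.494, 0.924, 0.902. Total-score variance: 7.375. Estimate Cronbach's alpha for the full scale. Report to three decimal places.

Cronbach's alpha = 0.812

sum of item variances = 0.561 + 0.494 + 0.924 + 0.902 = 2.881
α = (k/(k−1))·(1 − sum of item variances/Var(T)) = (4/3)·(1 − 2.881/7.375) = 0.812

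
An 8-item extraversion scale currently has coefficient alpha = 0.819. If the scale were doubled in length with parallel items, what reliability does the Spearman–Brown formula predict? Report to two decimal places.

Length factor m = 2
α' = m·α / (1 + (m−1)·α)
   = 2 × 0.819 / (1 + (2 − 1) × 0.819)
   = 1.6380 / 1.8190 = 0.90

predicted reliability = 0.90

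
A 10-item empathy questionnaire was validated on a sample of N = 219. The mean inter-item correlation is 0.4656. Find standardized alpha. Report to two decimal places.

Standardized α = k·r̄ / (1 + (k−1)·r̄) = 10 × 0.4656 / (1 + 9 × 0.4656)
  = 4.6560 / 5.1904 = 0.90

standardized alpha = 0.90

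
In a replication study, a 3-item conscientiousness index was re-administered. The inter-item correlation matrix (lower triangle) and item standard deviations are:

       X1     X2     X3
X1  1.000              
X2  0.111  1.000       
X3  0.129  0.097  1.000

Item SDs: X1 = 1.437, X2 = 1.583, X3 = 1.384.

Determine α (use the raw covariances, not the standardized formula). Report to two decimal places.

α = 0.27

Σσ²ᵢ = 1.437² + 1.583² + 1.384² = 6.4863
Covariances σ_ij = r_ij · s_i · s_j:
  σ(X1,X2) = 0.111 × 1.437 × 1.583 = 0.2525
  σ(X1,X3) = 0.129 × 1.437 × 1.384 = 0.2566
  σ(X2,X3) = 0.097 × 1.583 × 1.384 = 0.2125
σ²_T = Σσ²ᵢ + 2·Σσ_ij = 6.4863 + 2 × 0.7216 = 7.9295
α = (3/2)·(1 − 6.4863/7.9295) = 0.27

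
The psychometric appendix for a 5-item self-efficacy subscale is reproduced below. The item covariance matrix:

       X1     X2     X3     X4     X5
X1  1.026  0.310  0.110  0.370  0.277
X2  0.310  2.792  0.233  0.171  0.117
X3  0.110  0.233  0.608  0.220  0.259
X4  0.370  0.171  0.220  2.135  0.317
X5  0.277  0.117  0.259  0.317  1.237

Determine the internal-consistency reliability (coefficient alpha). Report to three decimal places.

Σσ²ᵢ = 1.026 + 2.792 + 0.608 + 2.135 + 1.237 = 7.798
Sum of the distinct covariances = 2.384
σ²_total = 7.798 + 2 × 2.384 = 12.566
α = (k/(k−1))·(1 − Σσ²ᵢ/σ²_total) = (5/4)·(1 − 7.798/12.566) = 0.474

coefficient alpha = 0.474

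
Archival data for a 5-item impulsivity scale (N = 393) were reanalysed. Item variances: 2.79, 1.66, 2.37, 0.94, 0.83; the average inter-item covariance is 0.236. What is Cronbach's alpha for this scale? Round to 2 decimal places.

Σσᵢ² = 2.79 + 1.66 + 2.37 + 0.94 + 0.83 = 8.59
Sum of the 10 distinct covariances = 10 × 0.236 = 2.360
σ²_T = Σσᵢ² + 2·Σcov = 8.59 + 2 × 2.360 = 13.310
α = (5/4)·(1 − 8.59/13.310) = 0.44

α = 0.44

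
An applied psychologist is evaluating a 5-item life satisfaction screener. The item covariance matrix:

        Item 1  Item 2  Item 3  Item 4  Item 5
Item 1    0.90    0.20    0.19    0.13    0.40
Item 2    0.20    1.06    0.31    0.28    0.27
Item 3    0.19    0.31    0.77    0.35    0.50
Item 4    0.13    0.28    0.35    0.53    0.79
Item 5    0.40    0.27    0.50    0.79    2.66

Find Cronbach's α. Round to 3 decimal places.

α = 0.670

Σσ²ᵢ = 0.90 + 1.06 + 0.77 + 0.53 + 2.66 = 5.92
Sum of the distinct covariances = 3.42
total variance = 5.92 + 2 × 3.42 = 12.76
α = (k/(k−1))·(1 − Σσ²ᵢ/total variance) = (5/4)·(1 − 5.92/12.76) = 0.670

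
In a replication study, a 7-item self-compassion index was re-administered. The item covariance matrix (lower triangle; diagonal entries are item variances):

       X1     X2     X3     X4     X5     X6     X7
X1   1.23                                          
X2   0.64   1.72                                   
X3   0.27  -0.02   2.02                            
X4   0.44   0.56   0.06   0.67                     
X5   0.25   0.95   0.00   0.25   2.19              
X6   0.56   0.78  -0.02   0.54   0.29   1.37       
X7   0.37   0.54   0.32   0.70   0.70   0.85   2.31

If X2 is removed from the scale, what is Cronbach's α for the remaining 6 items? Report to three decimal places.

Cronbach's α = 0.639

Remaining items: X1, X3, X4, X5, X6, X7 (k = 6).
ΣVar(i) = 1.23 + 2.02 + 0.67 + 2.19 + 1.37 + 2.31 = 9.79
Var(T) = 9.79 + 2 × 5.58 = 20.95
α (item deleted) = (6/5)·(1 − 9.79/20.95) = 0.639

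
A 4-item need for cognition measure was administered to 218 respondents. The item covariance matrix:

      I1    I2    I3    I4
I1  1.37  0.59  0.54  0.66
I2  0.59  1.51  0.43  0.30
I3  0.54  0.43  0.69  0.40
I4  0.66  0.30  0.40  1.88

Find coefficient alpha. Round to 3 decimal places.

α = 0.690

sum of item variances = 1.37 + 1.51 + 0.69 + 1.88 = 5.45
Σ_{i<j} σ_ij = 2.92
σ²_total = 5.45 + 2 × 2.92 = 11.29
α = (k/(k−1))·(1 − sum of item variances/σ²_total) = (4/3)·(1 − 5.45/11.29) = 0.690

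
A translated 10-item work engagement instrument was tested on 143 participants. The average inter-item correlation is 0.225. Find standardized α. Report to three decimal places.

Standardized α = k·r̄ / (1 + (k−1)·r̄) = 10 × 0.225 / (1 + 9 × 0.225)
  = 2.2500 / 3.0250 = 0.744

α = 0.744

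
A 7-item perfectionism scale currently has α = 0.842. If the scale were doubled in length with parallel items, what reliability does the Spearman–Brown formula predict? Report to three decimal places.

predicted reliability = 0.914

Length factor m = 2
α' = m·α / (1 + (m−1)·α)
   = 2 × 0.842 / (1 + (2 − 1) × 0.842)
   = 1.6840 / 1.8420 = 0.914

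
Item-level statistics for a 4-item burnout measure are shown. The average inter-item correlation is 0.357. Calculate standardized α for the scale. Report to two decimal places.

Standardized α = k·r̄ / (1 + (k−1)·r̄) = 4 × 0.357 / (1 + 3 × 0.357)
  = 1.4280 / 2.0710 = 0.69

standardized α = 0.69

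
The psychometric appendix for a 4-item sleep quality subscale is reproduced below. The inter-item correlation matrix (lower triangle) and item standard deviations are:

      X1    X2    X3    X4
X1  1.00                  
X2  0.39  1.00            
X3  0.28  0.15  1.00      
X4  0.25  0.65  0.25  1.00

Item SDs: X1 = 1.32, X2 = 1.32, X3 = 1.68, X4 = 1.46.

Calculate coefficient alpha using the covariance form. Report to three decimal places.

α = 0.647

Σσ²ᵢ = 1.32² + 1.32² + 1.68² + 1.46² = 8.4388
Covariances σ_ij = r_ij · s_i · s_j:
  σ(X1,X2) = 0.39 × 1.32 × 1.32 = 0.6795
  σ(X1,X3) = 0.28 × 1.32 × 1.68 = 0.6209
  σ(X1,X4) = 0.25 × 1.32 × 1.46 = 0.4818
  σ(X2,X3) = 0.15 × 1.32 × 1.68 = 0.3326
  σ(X2,X4) = 0.65 × 1.32 × 1.46 = 1.2527
  σ(X3,X4) = 0.25 × 1.68 × 1.46 = 0.6132
σ²_T = Σσ²ᵢ + 2·Σσ_ij = 8.4388 + 2 × 3.9807 = 16.4002
α = (4/3)·(1 − 8.4388/16.4002) = 0.647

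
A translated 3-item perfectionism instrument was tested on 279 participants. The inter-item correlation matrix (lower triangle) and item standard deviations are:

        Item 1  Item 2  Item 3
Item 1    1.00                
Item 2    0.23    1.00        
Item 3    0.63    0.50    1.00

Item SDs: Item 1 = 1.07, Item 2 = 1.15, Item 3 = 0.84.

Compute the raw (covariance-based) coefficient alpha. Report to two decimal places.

coefficient alpha = 0.68

Σσ²ᵢ = 1.07² + 1.15² + 0.84² = 3.1730
Covariances σ_ij = r_ij · s_i · s_j:
  σ(Item 1,Item 2) = 0.23 × 1.07 × 1.15 = 0.2830
  σ(Item 1,Item 3) = 0.63 × 1.07 × 0.84 = 0.5662
  σ(Item 2,Item 3) = 0.50 × 1.15 × 0.84 = 0.4830
σ²_T = Σσ²ᵢ + 2·Σσ_ij = 3.1730 + 2 × 1.3322 = 5.8374
α = (3/2)·(1 − 3.1730/5.8374) = 0.68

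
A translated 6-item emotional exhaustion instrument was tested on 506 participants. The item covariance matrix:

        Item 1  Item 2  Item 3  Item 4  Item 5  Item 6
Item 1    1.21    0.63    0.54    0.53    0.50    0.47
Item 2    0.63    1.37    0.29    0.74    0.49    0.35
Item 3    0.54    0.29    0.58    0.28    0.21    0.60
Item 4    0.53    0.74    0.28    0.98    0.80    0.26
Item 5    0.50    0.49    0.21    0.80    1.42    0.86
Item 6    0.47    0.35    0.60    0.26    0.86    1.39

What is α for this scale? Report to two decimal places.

α = 0.82

ΣVar(i) = 1.21 + 1.37 + 0.58 + 0.98 + 1.42 + 1.39 = 6.95
Sum of the distinct covariances = 7.55
σ²_total = 6.95 + 2 × 7.55 = 22.05
α = (k/(k−1))·(1 − ΣVar(i)/σ²_total) = (6/5)·(1 − 6.95/22.05) = 0.82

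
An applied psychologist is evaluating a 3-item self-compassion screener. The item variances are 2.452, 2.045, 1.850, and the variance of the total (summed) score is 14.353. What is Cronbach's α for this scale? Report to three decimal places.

Σσ²ᵢ = 2.452 + 2.045 + 1.850 = 6.347
α = (k/(k−1))·(1 − Σσ²ᵢ/total variance) = (3/2)·(1 − 6.347/14.353) = 0.837

α = 0.837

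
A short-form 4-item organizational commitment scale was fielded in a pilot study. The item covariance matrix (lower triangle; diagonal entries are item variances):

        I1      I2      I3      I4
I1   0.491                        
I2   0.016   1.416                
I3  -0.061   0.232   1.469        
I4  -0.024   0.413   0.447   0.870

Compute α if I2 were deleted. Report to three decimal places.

Remaining items: I1, I3, I4 (k = 3).
Σσ²ᵢ = 0.491 + 1.469 + 0.870 = 2.830
Var(T) = 2.830 + 2 × 0.362 = 3.554
α (item deleted) = (3/2)·(1 − 2.830/3.554) = 0.306

α = 0.306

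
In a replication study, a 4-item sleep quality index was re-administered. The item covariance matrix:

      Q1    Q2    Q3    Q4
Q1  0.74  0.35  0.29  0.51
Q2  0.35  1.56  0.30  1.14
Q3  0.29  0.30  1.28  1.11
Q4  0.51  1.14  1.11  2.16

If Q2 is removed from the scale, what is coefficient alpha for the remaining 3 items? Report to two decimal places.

α = 0.72

Remaining items: Q1, Q3, Q4 (k = 3).
ΣVar(i) = 0.74 + 1.28 + 2.16 = 4.18
Var(T) = 4.18 + 2 × 1.91 = 8.00
α (item deleted) = (3/2)·(1 − 4.18/8.00) = 0.72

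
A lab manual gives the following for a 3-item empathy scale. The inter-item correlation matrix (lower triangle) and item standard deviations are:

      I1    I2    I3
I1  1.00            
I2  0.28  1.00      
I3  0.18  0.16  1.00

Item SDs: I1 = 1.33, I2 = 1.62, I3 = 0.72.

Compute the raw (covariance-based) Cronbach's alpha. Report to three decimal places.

Σσ²ᵢ = 1.33² + 1.62² + 0.72² = 4.9117
Covariances σ_ij = r_ij · s_i · s_j:
  σ(I1,I2) = 0.28 × 1.33 × 1.62 = 0.6033
  σ(I1,I3) = 0.18 × 1.33 × 0.72 = 0.1724
  σ(I2,I3) = 0.16 × 1.62 × 0.72 = 0.1866
σ²_T = Σσ²ᵢ + 2·Σσ_ij = 4.9117 + 2 × 0.9623 = 6.8363
α = (3/2)·(1 − 4.9117/6.8363) = 0.422

Cronbach's alpha = 0.422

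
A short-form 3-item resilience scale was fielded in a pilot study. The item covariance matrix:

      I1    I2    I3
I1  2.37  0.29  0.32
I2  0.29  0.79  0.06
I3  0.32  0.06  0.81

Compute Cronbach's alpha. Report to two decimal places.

Σσ²ᵢ = 2.37 + 0.79 + 0.81 = 3.97
Sum of off-diagonal covariances = 0.67
σ²_T = 3.97 + 2 × 0.67 = 5.31
α = (k/(k−1))·(1 − Σσ²ᵢ/σ²_T) = (3/2)·(1 − 3.97/5.31) = 0.38

α = 0.38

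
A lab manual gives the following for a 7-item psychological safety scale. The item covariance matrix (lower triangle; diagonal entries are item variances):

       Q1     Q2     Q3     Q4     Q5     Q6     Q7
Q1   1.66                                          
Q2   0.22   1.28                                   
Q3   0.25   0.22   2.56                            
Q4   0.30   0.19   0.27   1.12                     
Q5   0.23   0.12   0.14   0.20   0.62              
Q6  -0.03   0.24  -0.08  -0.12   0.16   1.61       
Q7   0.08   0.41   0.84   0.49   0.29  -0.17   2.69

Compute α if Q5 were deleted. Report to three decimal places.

Remaining items: Q1, Q2, Q3, Q4, Q6, Q7 (k = 6).
ΣVar(i) = 1.66 + 1.28 + 2.56 + 1.12 + 1.61 + 2.69 = 10.92
Var(T) = 10.92 + 2 × 3.11 = 17.14
α (item deleted) = (6/5)·(1 − 10.92/17.14) = 0.435

α = 0.435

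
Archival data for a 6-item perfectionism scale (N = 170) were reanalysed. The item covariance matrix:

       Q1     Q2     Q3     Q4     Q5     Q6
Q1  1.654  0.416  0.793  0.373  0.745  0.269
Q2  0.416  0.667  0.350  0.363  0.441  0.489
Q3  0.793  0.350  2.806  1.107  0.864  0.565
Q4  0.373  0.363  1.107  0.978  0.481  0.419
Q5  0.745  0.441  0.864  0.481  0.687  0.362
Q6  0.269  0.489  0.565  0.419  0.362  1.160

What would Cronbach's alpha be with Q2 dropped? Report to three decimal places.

Remaining items: Q1, Q3, Q4, Q5, Q6 (k = 5).
Σσ²ᵢ = 1.654 + 2.806 + 0.978 + 0.687 + 1.160 = 7.285
total variance = 7.285 + 2 × 5.978 = 19.241
α (item deleted) = (5/4)·(1 − 7.285/19.241) = 0.777

α = 0.777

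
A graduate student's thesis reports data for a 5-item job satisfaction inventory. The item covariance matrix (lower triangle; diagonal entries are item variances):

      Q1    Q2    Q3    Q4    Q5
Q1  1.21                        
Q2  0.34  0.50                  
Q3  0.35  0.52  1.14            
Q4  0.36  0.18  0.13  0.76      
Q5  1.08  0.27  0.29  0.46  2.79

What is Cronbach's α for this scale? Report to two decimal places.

α = 0.69

Σσ²ᵢ = 1.21 + 0.50 + 1.14 + 0.76 + 2.79 = 6.40
Sum of the distinct covariances = 3.98
σ²_total = 6.40 + 2 × 3.98 = 14.36
α = (k/(k−1))·(1 − Σσ²ᵢ/σ²_total) = (5/4)·(1 − 6.40/14.36) = 0.69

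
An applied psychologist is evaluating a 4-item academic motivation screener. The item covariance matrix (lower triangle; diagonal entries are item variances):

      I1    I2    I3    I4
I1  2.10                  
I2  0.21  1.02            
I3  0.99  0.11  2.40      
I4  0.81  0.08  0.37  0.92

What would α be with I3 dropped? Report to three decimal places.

α = 0.529

Remaining items: I1, I2, I4 (k = 3).
Σσ²ᵢ = 2.10 + 1.02 + 0.92 = 4.04
Var(T) = 4.04 + 2 × 1.10 = 6.24
α (item deleted) = (3/2)·(1 − 4.04/6.24) = 0.529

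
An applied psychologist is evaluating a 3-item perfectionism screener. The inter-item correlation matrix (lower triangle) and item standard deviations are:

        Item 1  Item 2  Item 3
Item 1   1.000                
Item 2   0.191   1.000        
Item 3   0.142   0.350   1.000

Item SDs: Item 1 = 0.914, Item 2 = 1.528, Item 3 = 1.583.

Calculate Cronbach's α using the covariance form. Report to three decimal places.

α = 0.476

Σσ²ᵢ = 0.914² + 1.528² + 1.583² = 5.6761
Covariances σ_ij = r_ij · s_i · s_j:
  σ(Item 1,Item 2) = 0.191 × 0.914 × 1.528 = 0.2667
  σ(Item 1,Item 3) = 0.142 × 0.914 × 1.583 = 0.2055
  σ(Item 2,Item 3) = 0.350 × 1.528 × 1.583 = 0.8466
σ²_T = Σσ²ᵢ + 2·Σσ_ij = 5.6761 + 2 × 1.3188 = 8.3137
α = (3/2)·(1 − 5.6761/8.3137) = 0.476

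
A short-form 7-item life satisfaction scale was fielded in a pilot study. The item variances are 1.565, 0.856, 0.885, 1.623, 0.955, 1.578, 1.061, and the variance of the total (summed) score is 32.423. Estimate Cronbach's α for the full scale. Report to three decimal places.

Cronbach's α = 0.860

ΣVar(i) = 1.565 + 0.856 + 0.885 + 1.623 + 0.955 + 1.578 + 1.061 = 8.523
α = (k/(k−1))·(1 − ΣVar(i)/σ²_total) = (7/6)·(1 − 8.523/32.423) = 0.860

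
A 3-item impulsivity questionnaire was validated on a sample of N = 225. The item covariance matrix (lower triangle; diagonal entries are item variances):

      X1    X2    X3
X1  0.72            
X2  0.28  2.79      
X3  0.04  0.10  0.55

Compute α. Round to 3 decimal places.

ΣVar(i) = 0.72 + 2.79 + 0.55 = 4.06
Sum of the distinct covariances = 0.42
σ²_total = 4.06 + 2 × 0.42 = 4.90
α = (k/(k−1))·(1 − ΣVar(i)/σ²_total) = (3/2)·(1 − 4.06/4.90) = 0.257

α = 0.257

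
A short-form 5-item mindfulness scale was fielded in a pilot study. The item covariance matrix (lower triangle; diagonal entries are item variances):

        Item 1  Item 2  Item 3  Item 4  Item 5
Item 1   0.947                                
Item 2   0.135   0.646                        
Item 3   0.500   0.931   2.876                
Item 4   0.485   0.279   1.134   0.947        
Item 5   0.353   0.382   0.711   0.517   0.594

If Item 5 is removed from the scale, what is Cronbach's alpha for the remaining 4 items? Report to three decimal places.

Remaining items: Item 1, Item 2, Item 3, Item 4 (k = 4).
ΣVar(i) = 0.947 + 0.646 + 2.876 + 0.947 = 5.416
total variance = 5.416 + 2 × 3.464 = 12.344
α (item deleted) = (4/3)·(1 − 5.416/12.344) = 0.748

α = 0.748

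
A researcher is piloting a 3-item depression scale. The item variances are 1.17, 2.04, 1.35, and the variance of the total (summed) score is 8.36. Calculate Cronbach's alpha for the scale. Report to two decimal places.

Cronbach's alpha = 0.68

Σσᵢ² = 1.17 + 2.04 + 1.35 = 4.56
α = (k/(k−1))·(1 − Σσᵢ²/total variance) = (3/2)·(1 − 4.56/8.36) = 0.68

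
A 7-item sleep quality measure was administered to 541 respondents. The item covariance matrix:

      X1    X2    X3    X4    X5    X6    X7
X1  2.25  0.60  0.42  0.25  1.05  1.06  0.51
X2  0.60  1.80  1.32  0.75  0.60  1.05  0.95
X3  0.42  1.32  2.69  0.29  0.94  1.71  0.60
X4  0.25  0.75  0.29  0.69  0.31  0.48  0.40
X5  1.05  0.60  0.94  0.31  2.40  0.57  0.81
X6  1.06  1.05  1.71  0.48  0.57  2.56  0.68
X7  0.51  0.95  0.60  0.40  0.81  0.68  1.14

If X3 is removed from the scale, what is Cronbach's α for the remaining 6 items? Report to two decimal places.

α = 0.78

Remaining items: X1, X2, X4, X5, X6, X7 (k = 6).
Σσ²ᵢ = 2.25 + 1.80 + 0.69 + 2.40 + 2.56 + 1.14 = 10.84
Var(T) = 10.84 + 2 × 10.07 = 30.98
α (item deleted) = (6/5)·(1 − 10.84/30.98) = 0.78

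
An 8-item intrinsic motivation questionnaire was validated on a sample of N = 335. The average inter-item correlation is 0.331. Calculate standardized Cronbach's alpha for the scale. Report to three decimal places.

Standardized α = k·r̄ / (1 + (k−1)·r̄) = 8 × 0.331 / (1 + 7 × 0.331)
  = 2.6480 / 3.3170 = 0.798

standardized Cronbach's alpha = 0.798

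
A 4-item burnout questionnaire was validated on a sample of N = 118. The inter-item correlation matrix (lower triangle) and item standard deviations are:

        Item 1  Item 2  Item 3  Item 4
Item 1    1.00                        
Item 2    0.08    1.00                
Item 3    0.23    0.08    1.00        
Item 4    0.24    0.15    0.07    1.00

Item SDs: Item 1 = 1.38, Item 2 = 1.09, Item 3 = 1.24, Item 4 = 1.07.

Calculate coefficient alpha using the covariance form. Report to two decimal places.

α = 0.40

Σσ²ᵢ = 1.38² + 1.09² + 1.24² + 1.07² = 5.7750
Covariances σ_ij = r_ij · s_i · s_j:
  σ(Item 1,Item 2) = 0.08 × 1.38 × 1.09 = 0.1203
  σ(Item 1,Item 3) = 0.23 × 1.38 × 1.24 = 0.3936
  σ(Item 1,Item 4) = 0.24 × 1.38 × 1.07 = 0.3544
  σ(Item 2,Item 3) = 0.08 × 1.09 × 1.24 = 0.1081
  σ(Item 2,Item 4) = 0.15 × 1.09 × 1.07 = 0.1749
  σ(Item 3,Item 4) = 0.07 × 1.24 × 1.07 = 0.0929
σ²_T = Σσ²ᵢ + 2·Σσ_ij = 5.7750 + 2 × 1.2442 = 8.2634
α = (4/3)·(1 − 5.7750/8.2634) = 0.40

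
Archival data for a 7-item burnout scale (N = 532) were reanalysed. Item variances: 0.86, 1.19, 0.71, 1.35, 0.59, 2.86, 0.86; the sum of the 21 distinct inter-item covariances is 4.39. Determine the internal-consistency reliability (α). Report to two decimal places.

α = 0.60

ΣVar(i) = 0.86 + 1.19 + 0.71 + 1.35 + 0.59 + 2.86 + 0.86 = 8.42
Sum of distinct covariances = 4.39
σ²_T = ΣVar(i) + 2·Σcov = 8.42 + 2 × 4.39 = 17.20
α = (7/6)·(1 − 8.42/17.20) = 0.60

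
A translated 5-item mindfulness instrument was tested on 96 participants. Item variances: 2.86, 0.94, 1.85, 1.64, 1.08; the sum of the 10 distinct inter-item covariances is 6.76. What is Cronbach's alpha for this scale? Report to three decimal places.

α = 0.772

ΣVar(i) = 2.86 + 0.94 + 1.85 + 1.64 + 1.08 = 8.37
Sum of distinct covariances = 6.76
Var(T) = ΣVar(i) + 2·Σcov = 8.37 + 2 × 6.76 = 21.89
α = (5/4)·(1 − 8.37/21.89) = 0.772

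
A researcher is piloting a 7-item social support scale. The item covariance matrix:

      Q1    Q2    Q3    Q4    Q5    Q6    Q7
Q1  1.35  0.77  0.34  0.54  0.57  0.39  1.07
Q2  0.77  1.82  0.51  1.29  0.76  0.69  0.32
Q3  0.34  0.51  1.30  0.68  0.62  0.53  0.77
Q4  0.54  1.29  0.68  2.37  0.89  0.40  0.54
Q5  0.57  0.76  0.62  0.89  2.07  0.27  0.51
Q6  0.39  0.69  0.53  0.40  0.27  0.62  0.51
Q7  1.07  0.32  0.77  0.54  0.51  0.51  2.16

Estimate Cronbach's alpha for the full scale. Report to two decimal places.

α = 0.80

sum of item variances = 1.35 + 1.82 + 1.30 + 2.37 + 2.07 + 0.62 + 2.16 = 11.69
Sum of off-diagonal covariances = 12.97
σ²_total = 11.69 + 2 × 12.97 = 37.63
α = (k/(k−1))·(1 − sum of item variances/σ²_total) = (7/6)·(1 − 11.69/37.63) = 0.80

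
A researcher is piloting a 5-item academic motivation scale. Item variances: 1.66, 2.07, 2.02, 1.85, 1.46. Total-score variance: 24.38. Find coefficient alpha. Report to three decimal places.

Σσ²ᵢ = 1.66 + 2.07 + 2.02 + 1.85 + 1.46 = 9.06
α = (k/(k−1))·(1 − Σσ²ᵢ/σ²_T) = (5/4)·(1 − 9.06/24.38) = 0.785

coefficient alpha = 0.785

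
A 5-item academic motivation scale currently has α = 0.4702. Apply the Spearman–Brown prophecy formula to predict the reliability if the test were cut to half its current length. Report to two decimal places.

Length factor m = 1/2
α' = m·α / (1 − (1−m)·α)
   = 1/2 × 0.4702 / (1 − (1 − 1/2) × 0.4702)
   = 0.2351 / 0.7649 = 0.31

predicted reliability = 0.31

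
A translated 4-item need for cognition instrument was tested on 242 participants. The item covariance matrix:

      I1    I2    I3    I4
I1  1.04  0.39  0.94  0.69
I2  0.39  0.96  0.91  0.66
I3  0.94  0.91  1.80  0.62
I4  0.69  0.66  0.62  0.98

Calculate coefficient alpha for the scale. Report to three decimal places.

Σσ²ᵢ = 1.04 + 0.96 + 1.80 + 0.98 = 4.78
Sum of the distinct covariances = 4.21
σ²_T = 4.78 + 2 × 4.21 = 13.20
α = (k/(k−1))·(1 − Σσ²ᵢ/σ²_T) = (4/3)·(1 − 4.78/13.20) = 0.851

coefficient alpha = 0.851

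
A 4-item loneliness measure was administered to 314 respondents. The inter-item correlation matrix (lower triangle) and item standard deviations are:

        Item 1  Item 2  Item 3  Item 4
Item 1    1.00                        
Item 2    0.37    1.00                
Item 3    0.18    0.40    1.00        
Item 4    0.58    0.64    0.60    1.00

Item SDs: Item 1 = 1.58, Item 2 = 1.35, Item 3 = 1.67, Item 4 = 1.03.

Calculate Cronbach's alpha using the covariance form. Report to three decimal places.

Σσ²ᵢ = 1.58² + 1.35² + 1.67² + 1.03² = 8.1687
Covariances σ_ij = r_ij · s_i · s_j:
  σ(Item 1,Item 2) = 0.37 × 1.58 × 1.35 = 0.7892
  σ(Item 1,Item 3) = 0.18 × 1.58 × 1.67 = 0.4749
  σ(Item 1,Item 4) = 0.58 × 1.58 × 1.03 = 0.9439
  σ(Item 2,Item 3) = 0.40 × 1.35 × 1.67 = 0.9018
  σ(Item 2,Item 4) = 0.64 × 1.35 × 1.03 = 0.8899
  σ(Item 3,Item 4) = 0.60 × 1.67 × 1.03 = 1.0321
σ²_T = Σσ²ᵢ + 2·Σσ_ij = 8.1687 + 2 × 5.0318 = 18.2323
α = (4/3)·(1 − 8.1687/18.2323) = 0.736

Cronbach's alpha = 0.736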